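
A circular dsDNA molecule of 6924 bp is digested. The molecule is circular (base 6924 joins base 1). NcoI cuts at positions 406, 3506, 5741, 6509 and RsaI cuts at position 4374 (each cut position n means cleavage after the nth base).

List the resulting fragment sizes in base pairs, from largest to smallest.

3100, 1367, 868, 821, 768 bp

Combined cut positions (sorted): 406, 3506, 4374, 5741, 6509.
Circular molecule, 5 cuts → 5 fragments:
  3506 − 406 = 3100 bp
  4374 − 3506 = 868 bp
  5741 − 4374 = 1367 bp
  6509 − 5741 = 768 bp
  wrap: 6924 − 6509 + 406 = 821 bp
Sorted largest to smallest: 3100, 1367, 868, 821, 768 bp.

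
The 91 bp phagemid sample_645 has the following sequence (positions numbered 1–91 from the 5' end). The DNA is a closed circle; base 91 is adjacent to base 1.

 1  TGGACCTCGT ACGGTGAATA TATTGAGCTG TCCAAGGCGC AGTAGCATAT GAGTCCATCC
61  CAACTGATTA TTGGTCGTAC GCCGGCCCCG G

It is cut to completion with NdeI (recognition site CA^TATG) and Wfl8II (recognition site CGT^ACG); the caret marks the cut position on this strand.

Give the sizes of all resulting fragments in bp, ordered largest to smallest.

The NdeI site (CATATG) starts at position 46.
NdeI cuts after base 2 of each site, so after position 47.
Wfl8II sites (CGTACG) start at positions 8, 76.
Wfl8II cuts after base 3 of each site, so after positions 10, 78.
Combined cut positions: 10, 47, 78.
Circular molecule, 3 cuts → 3 fragments:
  11–47 → 37 bp
  48–78 → 31 bp
  79–91 then 1–10 → 13 + 10 = 23 bp
Sorted largest to smallest: 37, 31, 23 bp.

37, 31, 23 bp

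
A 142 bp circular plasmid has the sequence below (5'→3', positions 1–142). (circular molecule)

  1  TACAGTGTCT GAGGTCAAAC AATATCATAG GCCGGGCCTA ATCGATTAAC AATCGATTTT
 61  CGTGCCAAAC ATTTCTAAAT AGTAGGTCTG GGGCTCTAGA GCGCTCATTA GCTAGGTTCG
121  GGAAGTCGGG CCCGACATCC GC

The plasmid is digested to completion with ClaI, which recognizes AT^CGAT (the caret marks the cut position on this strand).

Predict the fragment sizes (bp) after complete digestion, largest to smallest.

ClaI sites (ATCGAT) start at positions 41, 52.
ClaI cuts after base 2 of each site, so after positions 42, 53.
Circular molecule, 2 cuts → 2 fragments:
  43–53 → 11 bp
  54–142 then 1–42 → 89 + 42 = 131 bp
Sorted largest to smallest: 131, 11 bp.

131, 11 bp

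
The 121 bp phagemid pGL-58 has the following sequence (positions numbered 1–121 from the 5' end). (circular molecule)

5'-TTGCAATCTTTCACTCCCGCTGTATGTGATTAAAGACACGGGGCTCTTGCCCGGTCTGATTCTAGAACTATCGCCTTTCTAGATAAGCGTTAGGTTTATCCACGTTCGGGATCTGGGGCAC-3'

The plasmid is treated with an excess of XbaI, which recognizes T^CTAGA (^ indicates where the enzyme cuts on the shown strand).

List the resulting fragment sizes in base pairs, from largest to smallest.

XbaI sites (TCTAGA) start at positions 61, 78.
XbaI cuts after the first base of each site, so after positions 61, 78.
Circular molecule, 2 cuts → 2 fragments:
  62–78 → 17 bp
  79–121 then 1–61 → 43 + 61 = 104 bp
Sorted largest to smallest: 104, 17 bp.

104, 17 bp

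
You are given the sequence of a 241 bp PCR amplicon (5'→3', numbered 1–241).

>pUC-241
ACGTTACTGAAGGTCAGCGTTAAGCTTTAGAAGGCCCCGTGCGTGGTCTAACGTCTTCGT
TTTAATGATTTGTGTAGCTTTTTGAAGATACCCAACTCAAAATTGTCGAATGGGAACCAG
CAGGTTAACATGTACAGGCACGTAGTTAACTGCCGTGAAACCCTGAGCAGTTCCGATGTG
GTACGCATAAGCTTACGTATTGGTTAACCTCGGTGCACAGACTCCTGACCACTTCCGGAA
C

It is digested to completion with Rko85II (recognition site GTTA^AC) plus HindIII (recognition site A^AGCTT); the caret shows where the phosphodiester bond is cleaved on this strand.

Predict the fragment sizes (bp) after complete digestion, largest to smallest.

Rko85II sites (GTTAAC) start at positions 124, 145, 203.
Rko85II cuts after base 4 of each site, so after positions 127, 148, 206.
HindIII sites (AAGCTT) start at positions 22, 189.
HindIII cuts after the first base of each site, so after positions 22, 189.
Combined cut positions: 22, 127, 148, 189, 206.
Linear molecule, 5 cuts → 6 fragments:
  1–22 → 22 bp
  23–127 → 105 bp
  128–148 → 21 bp
  149–189 → 41 bp
  190–206 → 17 bp
  207–241 → 35 bp
Sorted largest to smallest: 105, 41, 35, 22, 21, 17 bp.

105, 41, 35, 22, 21, 17 bp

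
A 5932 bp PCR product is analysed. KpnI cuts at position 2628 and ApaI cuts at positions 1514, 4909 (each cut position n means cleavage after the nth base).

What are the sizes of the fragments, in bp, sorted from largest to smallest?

2281, 1514, 1114, 1023 bp

Combined cut positions (sorted): 1514, 2628, 4909.
Linear molecule, 3 cuts → 4 fragments:
  1514 − 0 = 1514 bp
  2628 − 1514 = 1114 bp
  4909 − 2628 = 2281 bp
  5932 − 4909 = 1023 bp
Sorted largest to smallest: 2281, 1514, 1114, 1023 bp.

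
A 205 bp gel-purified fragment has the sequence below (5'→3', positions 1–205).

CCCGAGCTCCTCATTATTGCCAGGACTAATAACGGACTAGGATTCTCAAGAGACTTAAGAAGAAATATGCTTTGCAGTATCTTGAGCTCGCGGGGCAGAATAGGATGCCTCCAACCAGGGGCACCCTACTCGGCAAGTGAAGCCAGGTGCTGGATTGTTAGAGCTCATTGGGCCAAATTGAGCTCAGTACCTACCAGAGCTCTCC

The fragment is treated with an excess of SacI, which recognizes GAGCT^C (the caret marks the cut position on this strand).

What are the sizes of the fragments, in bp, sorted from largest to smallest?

SacI sites (GAGCTC) start at positions 4, 84, 161, 180, 197.
SacI cuts after base 5 of each site (before the last base), so after positions 8, 88, 165, 184, 201.
Linear molecule, 5 cuts → 6 fragments:
  1–8 → 8 bp
  9–88 → 80 bp
  89–165 → 77 bp
  166–184 → 19 bp
  185–201 → 17 bp
  202–205 → 4 bp
Sorted largest to smallest: 80, 77, 19, 17, 8, 4 bp.

80, 77, 19, 17, 8, 4 bp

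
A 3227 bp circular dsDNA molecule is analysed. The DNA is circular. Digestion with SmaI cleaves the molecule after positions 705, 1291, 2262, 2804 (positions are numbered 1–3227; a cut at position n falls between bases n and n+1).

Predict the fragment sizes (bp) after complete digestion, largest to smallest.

1128, 971, 586, 542 bp

Circular molecule, 4 cuts → 4 fragments:
  1291 − 705 = 586 bp
  2262 − 1291 = 971 bp
  2804 − 2262 = 542 bp
  wrap: 3227 − 2804 + 705 = 1128 bp
Sorted largest to smallest: 1128, 971, 586, 542 bp.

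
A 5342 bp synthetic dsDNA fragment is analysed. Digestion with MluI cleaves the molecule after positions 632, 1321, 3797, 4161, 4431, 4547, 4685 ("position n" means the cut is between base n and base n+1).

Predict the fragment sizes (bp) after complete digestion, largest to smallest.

Linear molecule, 7 cuts → 8 fragments:
  632 − 0 = 632 bp
  1321 − 632 = 689 bp
  3797 − 1321 = 2476 bp
  4161 − 3797 = 364 bp
  4431 − 4161 = 270 bp
  4547 − 4431 = 116 bp
  4685 − 4547 = 138 bp
  5342 − 4685 = 657 bp
Sorted largest to smallest: 2476, 689, 657, 632, 364, 270, 138, 116 bp.

2476, 689, 657, 632, 364, 270, 138, 116 bp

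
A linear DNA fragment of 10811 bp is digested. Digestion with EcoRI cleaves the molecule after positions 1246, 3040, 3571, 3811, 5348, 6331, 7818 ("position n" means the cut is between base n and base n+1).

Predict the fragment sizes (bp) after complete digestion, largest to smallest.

2993, 1794, 1537, 1487, 1246, 983, 531, 240 bp

Linear molecule, 7 cuts → 8 fragments:
  1246 − 0 = 1246 bp
  3040 − 1246 = 1794 bp
  3571 − 3040 = 531 bp
  3811 − 3571 = 240 bp
  5348 − 3811 = 1537 bp
  6331 − 5348 = 983 bp
  7818 − 6331 = 1487 bp
  10811 − 7818 = 2993 bp
Sorted largest to smallest: 2993, 1794, 1537, 1487, 1246, 983, 531, 240 bp.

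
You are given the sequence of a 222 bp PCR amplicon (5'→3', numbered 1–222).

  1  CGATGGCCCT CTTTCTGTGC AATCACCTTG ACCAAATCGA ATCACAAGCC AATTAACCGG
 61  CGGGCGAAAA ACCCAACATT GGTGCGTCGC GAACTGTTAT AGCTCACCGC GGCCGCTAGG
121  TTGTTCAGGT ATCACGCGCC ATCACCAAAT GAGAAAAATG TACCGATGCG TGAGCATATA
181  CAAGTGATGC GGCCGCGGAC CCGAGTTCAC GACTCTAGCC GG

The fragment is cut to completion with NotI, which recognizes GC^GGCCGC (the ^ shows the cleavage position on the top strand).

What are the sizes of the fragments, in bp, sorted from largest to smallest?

NotI sites (GCGGCCGC) start at positions 109, 189.
NotI cuts after base 2 of each site, so after positions 110, 190.
Linear molecule, 2 cuts → 3 fragments:
  1–110 → 110 bp
  111–190 → 80 bp
  191–222 → 32 bp
Sorted largest to smallest: 110, 80, 32 bp.

110, 80, 32 bp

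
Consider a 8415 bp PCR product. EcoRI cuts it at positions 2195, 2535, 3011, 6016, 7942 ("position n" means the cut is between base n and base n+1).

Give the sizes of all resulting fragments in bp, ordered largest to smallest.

Linear molecule, 5 cuts → 6 fragments:
  2195 − 0 = 2195 bp
  2535 − 2195 = 340 bp
  3011 − 2535 = 476 bp
  6016 − 3011 = 3005 bp
  7942 − 6016 = 1926 bp
  8415 − 7942 = 473 bp
Sorted largest to smallest: 3005, 2195, 1926, 476, 473, 340 bp.

3005, 2195, 1926, 476, 473, 340 bp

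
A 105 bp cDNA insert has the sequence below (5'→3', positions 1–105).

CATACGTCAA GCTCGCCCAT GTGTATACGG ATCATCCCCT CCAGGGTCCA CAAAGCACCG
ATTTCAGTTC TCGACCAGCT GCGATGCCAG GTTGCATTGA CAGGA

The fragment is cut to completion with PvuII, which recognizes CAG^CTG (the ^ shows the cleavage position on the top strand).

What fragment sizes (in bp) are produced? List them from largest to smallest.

78, 27 bp

The PvuII site (CAGCTG) starts at position 76.
PvuII cuts after base 3 of each site, so after position 78.
Linear molecule, 1 cut → 2 fragments:
  1–78 → 78 bp
  79–105 → 27 bp
Sorted largest to smallest: 78, 27 bp.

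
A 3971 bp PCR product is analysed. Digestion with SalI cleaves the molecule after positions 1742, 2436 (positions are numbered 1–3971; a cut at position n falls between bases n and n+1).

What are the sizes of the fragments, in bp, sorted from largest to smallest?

1742, 1535, 694 bp

Linear molecule, 2 cuts → 3 fragments:
  1742 − 0 = 1742 bp
  2436 − 1742 = 694 bp
  3971 − 2436 = 1535 bp
Sorted largest to smallest: 1742, 1535, 694 bp.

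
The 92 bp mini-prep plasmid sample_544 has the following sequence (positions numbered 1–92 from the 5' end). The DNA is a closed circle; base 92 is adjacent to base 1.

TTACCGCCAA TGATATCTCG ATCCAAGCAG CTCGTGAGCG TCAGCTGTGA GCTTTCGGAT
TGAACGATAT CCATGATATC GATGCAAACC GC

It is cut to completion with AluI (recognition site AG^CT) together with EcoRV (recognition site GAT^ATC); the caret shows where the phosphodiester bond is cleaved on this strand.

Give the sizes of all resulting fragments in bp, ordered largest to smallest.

AluI sites (AGCT) start at positions 29, 43, 50.
AluI cuts after base 2 of each site, so after positions 30, 44, 51.
EcoRV sites (GATATC) start at positions 12, 66, 75.
EcoRV cuts after base 3 of each site, so after positions 14, 68, 77.
Combined cut positions: 14, 30, 44, 51, 68, 77.
Circular molecule, 6 cuts → 6 fragments:
  15–30 → 16 bp
  31–44 → 14 bp
  45–51 → 7 bp
  52–68 → 17 bp
  69–77 → 9 bp
  78–92 then 1–14 → 15 + 14 = 29 bp
Sorted largest to smallest: 29, 17, 16, 14, 9, 7 bp.

29, 17, 16, 14, 9, 7 bp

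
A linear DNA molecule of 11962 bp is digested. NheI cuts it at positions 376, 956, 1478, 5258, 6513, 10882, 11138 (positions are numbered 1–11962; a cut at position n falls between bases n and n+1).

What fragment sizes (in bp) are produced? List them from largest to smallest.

4369, 3780, 1255, 824, 580, 522, 376, 256 bp

Linear molecule, 7 cuts → 8 fragments:
  376 − 0 = 376 bp
  956 − 376 = 580 bp
  1478 − 956 = 522 bp
  5258 − 1478 = 3780 bp
  6513 − 5258 = 1255 bp
  10882 − 6513 = 4369 bp
  11138 − 10882 = 256 bp
  11962 − 11138 = 824 bp
Sorted largest to smallest: 4369, 3780, 1255, 824, 580, 522, 376, 256 bp.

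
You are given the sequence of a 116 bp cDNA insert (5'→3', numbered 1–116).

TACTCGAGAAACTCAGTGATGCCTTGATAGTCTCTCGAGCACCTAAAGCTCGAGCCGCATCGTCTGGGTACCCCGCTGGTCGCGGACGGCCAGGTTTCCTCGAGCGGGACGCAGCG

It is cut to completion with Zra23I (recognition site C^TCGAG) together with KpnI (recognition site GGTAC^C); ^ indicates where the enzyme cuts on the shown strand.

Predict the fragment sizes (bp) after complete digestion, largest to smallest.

Zra23I sites (CTCGAG) start at positions 3, 34, 49, 99.
Zra23I cuts after the first base of each site, so after positions 3, 34, 49, 99.
The KpnI site (GGTACC) starts at position 67.
KpnI cuts after base 5 of each site (before the last base), so after position 71.
Combined cut positions: 3, 34, 49, 71, 99.
Linear molecule, 5 cuts → 6 fragments:
  1–3 → 3 bp
  4–34 → 31 bp
  35–49 → 15 bp
  50–71 → 22 bp
  72–99 → 28 bp
  100–116 → 17 bp
Sorted largest to smallest: 31, 28, 22, 17, 15, 3 bp.

31, 28, 22, 17, 15, 3 bp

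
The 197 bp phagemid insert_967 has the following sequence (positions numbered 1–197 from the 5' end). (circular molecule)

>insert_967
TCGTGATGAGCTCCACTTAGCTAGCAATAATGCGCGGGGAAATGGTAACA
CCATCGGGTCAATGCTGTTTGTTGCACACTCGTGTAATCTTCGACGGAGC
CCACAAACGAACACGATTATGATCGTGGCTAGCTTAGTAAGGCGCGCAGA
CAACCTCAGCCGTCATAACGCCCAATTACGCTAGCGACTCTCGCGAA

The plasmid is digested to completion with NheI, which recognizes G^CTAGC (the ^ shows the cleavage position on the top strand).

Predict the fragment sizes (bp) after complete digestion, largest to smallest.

108, 52, 37 bp

NheI sites (GCTAGC) start at positions 20, 128, 180.
NheI cuts after the first base of each site, so after positions 20, 128, 180.
Circular molecule, 3 cuts → 3 fragments:
  21–128 → 108 bp
  129–180 → 52 bp
  181–197 then 1–20 → 17 + 20 = 37 bp
Sorted largest to smallest: 108, 52, 37 bp.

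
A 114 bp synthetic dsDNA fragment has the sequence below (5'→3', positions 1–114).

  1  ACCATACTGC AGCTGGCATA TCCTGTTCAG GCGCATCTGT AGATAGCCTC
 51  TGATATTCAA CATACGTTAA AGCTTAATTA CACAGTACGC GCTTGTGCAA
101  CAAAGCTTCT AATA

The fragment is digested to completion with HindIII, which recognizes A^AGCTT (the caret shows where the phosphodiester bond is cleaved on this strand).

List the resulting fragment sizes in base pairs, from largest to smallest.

HindIII sites (AAGCTT) start at positions 70, 103.
HindIII cuts after the first base of each site, so after positions 70, 103.
Linear molecule, 2 cuts → 3 fragments:
  1–70 → 70 bp
  71–103 → 33 bp
  104–114 → 11 bp
Sorted largest to smallest: 70, 33, 11 bp.

70, 33, 11 bp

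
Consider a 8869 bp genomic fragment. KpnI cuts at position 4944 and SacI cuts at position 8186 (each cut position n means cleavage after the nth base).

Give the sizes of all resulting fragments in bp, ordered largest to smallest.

4944, 3242, 683 bp

Combined cut positions (sorted): 4944, 8186.
Linear molecule, 2 cuts → 3 fragments:
  4944 − 0 = 4944 bp
  8186 − 4944 = 3242 bp
  8869 − 8186 = 683 bp
Sorted largest to smallest: 4944, 3242, 683 bp.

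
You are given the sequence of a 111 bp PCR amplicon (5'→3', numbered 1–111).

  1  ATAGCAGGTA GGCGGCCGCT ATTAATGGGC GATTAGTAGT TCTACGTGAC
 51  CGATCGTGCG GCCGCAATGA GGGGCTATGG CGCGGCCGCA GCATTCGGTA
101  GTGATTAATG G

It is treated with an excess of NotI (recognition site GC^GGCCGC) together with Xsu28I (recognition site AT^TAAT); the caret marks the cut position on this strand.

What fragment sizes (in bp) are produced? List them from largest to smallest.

37, 24, 22, 13, 9, 6 bp

NotI sites (GCGGCCGC) start at positions 12, 58, 82.
NotI cuts after base 2 of each site, so after positions 13, 59, 83.
Xsu28I sites (ATTAAT) start at positions 21, 104.
Xsu28I cuts after base 2 of each site, so after positions 22, 105.
Combined cut positions: 13, 22, 59, 83, 105.
Linear molecule, 5 cuts → 6 fragments:
  1–13 → 13 bp
  14–22 → 9 bp
  23–59 → 37 bp
  60–83 → 24 bp
  84–105 → 22 bp
  106–111 → 6 bp
Sorted largest to smallest: 37, 24, 22, 13, 9, 6 bp.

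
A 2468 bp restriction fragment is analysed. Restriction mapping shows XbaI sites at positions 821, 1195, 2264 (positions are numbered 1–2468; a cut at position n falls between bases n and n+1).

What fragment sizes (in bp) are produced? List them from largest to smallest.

1069, 821, 374, 204 bp

Linear molecule, 3 cuts → 4 fragments:
  821 − 0 = 821 bp
  1195 − 821 = 374 bp
  2264 − 1195 = 1069 bp
  2468 − 2264 = 204 bp
Sorted largest to smallest: 1069, 821, 374, 204 bp.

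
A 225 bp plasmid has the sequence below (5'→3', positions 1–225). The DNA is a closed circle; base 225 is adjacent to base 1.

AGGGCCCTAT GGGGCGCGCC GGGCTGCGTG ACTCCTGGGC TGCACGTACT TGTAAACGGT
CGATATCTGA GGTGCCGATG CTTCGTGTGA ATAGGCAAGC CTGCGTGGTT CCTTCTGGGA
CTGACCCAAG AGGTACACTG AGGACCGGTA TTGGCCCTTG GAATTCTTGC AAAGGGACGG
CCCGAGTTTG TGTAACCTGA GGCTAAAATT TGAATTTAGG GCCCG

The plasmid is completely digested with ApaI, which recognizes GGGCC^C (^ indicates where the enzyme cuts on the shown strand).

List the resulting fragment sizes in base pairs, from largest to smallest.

ApaI sites (GGGCCC) start at positions 2, 219.
ApaI cuts after base 5 of each site (before the last base), so after positions 6, 223.
Circular molecule, 2 cuts → 2 fragments:
  7–223 → 217 bp
  224–225 then 1–6 → 2 + 6 = 8 bp
Sorted largest to smallest: 217, 8 bp.

217, 8 bp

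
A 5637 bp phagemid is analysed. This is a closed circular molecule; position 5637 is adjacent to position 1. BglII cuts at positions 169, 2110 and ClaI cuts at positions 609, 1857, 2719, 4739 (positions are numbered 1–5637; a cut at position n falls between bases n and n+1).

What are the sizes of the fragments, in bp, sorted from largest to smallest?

Combined cut positions (sorted): 169, 609, 1857, 2110, 2719, 4739.
Circular molecule, 6 cuts → 6 fragments:
  609 − 169 = 440 bp
  1857 − 609 = 1248 bp
  2110 − 1857 = 253 bp
  2719 − 2110 = 609 bp
  4739 − 2719 = 2020 bp
  wrap: 5637 − 4739 + 169 = 1067 bp
Sorted largest to smallest: 2020, 1248, 1067, 609, 440, 253 bp.

2020, 1248, 1067, 609, 440, 253 bp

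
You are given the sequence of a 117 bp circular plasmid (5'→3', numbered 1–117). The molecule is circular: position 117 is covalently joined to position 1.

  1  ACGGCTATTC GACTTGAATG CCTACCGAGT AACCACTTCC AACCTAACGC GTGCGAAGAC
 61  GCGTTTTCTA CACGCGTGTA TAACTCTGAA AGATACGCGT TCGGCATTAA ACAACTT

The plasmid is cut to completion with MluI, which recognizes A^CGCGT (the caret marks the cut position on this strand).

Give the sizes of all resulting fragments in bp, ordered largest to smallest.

MluI sites (ACGCGT) start at positions 47, 59, 72, 95.
MluI cuts after the first base of each site, so after positions 47, 59, 72, 95.
Circular molecule, 4 cuts → 4 fragments:
  48–59 → 12 bp
  60–72 → 13 bp
  73–95 → 23 bp
  96–117 then 1–47 → 22 + 47 = 69 bp
Sorted largest to smallest: 69, 23, 13, 12 bp.

69, 23, 13, 12 bp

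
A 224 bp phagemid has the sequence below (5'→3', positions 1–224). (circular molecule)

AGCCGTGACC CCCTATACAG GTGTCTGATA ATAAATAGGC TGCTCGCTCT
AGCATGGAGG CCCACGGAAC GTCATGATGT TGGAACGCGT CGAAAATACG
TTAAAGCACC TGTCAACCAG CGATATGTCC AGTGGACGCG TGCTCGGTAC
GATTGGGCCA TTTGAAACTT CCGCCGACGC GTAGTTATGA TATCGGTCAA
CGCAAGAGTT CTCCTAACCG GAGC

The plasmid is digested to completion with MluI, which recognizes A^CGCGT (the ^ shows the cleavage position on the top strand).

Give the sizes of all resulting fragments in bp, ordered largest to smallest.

132, 51, 41 bp

MluI sites (ACGCGT) start at positions 85, 136, 177.
MluI cuts after the first base of each site, so after positions 85, 136, 177.
Circular molecule, 3 cuts → 3 fragments:
  86–136 → 51 bp
  137–177 → 41 bp
  178–224 then 1–85 → 47 + 85 = 132 bp
Sorted largest to smallest: 132, 51, 41 bp.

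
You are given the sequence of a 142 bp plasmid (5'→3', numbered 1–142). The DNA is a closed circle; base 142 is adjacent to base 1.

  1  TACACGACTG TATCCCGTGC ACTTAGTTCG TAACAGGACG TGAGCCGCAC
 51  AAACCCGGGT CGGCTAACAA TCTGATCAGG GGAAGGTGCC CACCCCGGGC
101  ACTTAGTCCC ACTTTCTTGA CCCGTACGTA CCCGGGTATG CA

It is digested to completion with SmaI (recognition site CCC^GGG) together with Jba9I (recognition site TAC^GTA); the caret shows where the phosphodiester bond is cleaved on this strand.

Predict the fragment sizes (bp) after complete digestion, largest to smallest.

65, 40, 31, 6 bp

SmaI sites (CCCGGG) start at positions 54, 94, 131.
SmaI cuts after base 3 of each site, so after positions 56, 96, 133.
The Jba9I site (TACGTA) starts at position 125.
Jba9I cuts after base 3 of each site, so after position 127.
Combined cut positions: 56, 96, 127, 133.
Circular molecule, 4 cuts → 4 fragments:
  57–96 → 40 bp
  97–127 → 31 bp
  128–133 → 6 bp
  134–142 then 1–56 → 9 + 56 = 65 bp
Sorted largest to smallest: 65, 40, 31, 6 bp.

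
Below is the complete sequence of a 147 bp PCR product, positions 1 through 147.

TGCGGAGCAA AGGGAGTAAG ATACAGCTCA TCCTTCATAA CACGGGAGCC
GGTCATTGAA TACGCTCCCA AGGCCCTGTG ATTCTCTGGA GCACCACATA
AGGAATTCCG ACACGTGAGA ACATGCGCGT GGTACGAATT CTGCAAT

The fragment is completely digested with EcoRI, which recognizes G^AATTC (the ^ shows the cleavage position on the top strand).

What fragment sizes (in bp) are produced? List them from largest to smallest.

103, 33, 11 bp

EcoRI sites (GAATTC) start at positions 103, 136.
EcoRI cuts after the first base of each site, so after positions 103, 136.
Linear molecule, 2 cuts → 3 fragments:
  1–103 → 103 bp
  104–136 → 33 bp
  137–147 → 11 bp
Sorted largest to smallest: 103, 33, 11 bp.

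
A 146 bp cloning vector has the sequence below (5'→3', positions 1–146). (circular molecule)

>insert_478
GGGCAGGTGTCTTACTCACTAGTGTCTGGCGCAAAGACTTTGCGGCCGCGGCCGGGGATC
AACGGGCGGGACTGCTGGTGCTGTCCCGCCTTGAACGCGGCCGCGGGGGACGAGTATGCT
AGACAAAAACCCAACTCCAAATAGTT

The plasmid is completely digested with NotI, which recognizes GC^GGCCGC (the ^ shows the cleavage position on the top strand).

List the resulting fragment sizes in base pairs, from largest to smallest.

91, 55 bp

NotI sites (GCGGCCGC) start at positions 42, 97.
NotI cuts after base 2 of each site, so after positions 43, 98.
Circular molecule, 2 cuts → 2 fragments:
  44–98 → 55 bp
  99–146 then 1–43 → 48 + 43 = 91 bp
Sorted largest to smallest: 91, 55 bp.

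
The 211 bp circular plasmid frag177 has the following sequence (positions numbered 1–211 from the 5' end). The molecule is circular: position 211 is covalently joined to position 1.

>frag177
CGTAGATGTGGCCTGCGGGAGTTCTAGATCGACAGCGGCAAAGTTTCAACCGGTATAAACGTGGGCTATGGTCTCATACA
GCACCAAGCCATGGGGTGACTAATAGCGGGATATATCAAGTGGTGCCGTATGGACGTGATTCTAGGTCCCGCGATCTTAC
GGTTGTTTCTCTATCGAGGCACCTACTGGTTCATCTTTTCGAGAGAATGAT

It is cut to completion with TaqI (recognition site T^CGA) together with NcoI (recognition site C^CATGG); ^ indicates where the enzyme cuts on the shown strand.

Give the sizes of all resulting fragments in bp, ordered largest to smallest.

TaqI sites (TCGA) start at positions 29, 174, 199.
TaqI cuts after the first base of each site, so after positions 29, 174, 199.
The NcoI site (CCATGG) starts at position 89.
NcoI cuts after the first base of each site, so after position 89.
Combined cut positions: 29, 89, 174, 199.
Circular molecule, 4 cuts → 4 fragments:
  30–89 → 60 bp
  90–174 → 85 bp
  175–199 → 25 bp
  200–211 then 1–29 → 12 + 29 = 41 bp
Sorted largest to smallest: 85, 60, 41, 25 bp.

85, 60, 41, 25 bp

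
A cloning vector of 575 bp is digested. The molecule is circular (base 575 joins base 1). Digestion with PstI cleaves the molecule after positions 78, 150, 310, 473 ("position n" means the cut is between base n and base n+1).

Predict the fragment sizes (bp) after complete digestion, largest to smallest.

180, 163, 160, 72 bp

Circular molecule, 4 cuts → 4 fragments:
  150 − 78 = 72 bp
  310 − 150 = 160 bp
  473 − 310 = 163 bp
  wrap: 575 − 473 + 78 = 180 bp
Sorted largest to smallest: 180, 163, 160, 72 bp.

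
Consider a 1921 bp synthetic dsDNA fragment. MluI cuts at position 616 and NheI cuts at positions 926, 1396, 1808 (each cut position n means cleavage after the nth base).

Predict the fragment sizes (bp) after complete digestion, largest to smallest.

616, 470, 412, 310, 113 bp

Combined cut positions (sorted): 616, 926, 1396, 1808.
Linear molecule, 4 cuts → 5 fragments:
  616 − 0 = 616 bp
  926 − 616 = 310 bp
  1396 − 926 = 470 bp
  1808 − 1396 = 412 bp
  1921 − 1808 = 113 bp
Sorted largest to smallest: 616, 470, 412, 310, 113 bp.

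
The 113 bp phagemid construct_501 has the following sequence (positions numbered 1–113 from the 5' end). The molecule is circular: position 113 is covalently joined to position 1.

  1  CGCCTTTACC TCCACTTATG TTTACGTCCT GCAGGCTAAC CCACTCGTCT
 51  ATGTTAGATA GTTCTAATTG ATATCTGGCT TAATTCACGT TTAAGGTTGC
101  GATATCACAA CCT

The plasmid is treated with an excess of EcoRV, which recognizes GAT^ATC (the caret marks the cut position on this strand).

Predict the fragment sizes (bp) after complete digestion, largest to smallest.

EcoRV sites (GATATC) start at positions 70, 101.
EcoRV cuts after base 3 of each site, so after positions 72, 103.
Circular molecule, 2 cuts → 2 fragments:
  73–103 → 31 bp
  104–113 then 1–72 → 10 + 72 = 82 bp
Sorted largest to smallest: 82, 31 bp.

82, 31 bp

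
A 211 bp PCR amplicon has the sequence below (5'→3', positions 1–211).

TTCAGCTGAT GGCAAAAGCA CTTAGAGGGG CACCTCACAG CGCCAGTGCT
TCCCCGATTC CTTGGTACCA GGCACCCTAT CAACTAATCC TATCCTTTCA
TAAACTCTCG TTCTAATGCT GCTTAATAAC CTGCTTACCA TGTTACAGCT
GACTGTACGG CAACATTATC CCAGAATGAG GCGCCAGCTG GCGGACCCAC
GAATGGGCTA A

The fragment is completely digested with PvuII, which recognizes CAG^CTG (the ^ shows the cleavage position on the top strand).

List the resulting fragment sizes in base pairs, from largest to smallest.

PvuII sites (CAGCTG) start at positions 3, 146, 185.
PvuII cuts after base 3 of each site, so after positions 5, 148, 187.
Linear molecule, 3 cuts → 4 fragments:
  1–5 → 5 bp
  6–148 → 143 bp
  149–187 → 39 bp
  188–211 → 24 bp
Sorted largest to smallest: 143, 39, 24, 5 bp.

143, 39, 24, 5 bp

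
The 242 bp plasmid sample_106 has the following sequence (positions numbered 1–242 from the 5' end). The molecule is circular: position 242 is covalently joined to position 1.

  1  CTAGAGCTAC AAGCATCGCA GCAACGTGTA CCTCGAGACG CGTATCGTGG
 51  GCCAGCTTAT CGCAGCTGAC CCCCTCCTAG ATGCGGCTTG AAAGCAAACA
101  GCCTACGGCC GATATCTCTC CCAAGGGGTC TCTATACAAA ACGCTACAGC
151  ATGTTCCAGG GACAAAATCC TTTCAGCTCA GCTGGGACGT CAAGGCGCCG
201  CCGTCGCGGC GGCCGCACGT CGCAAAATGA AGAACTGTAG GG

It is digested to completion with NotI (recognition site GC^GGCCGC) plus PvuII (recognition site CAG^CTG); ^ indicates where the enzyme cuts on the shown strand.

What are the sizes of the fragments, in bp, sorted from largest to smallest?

The NotI site (GCGGCCGC) starts at position 209.
NotI cuts after base 2 of each site, so after position 210.
PvuII sites (CAGCTG) start at positions 63, 179.
PvuII cuts after base 3 of each site, so after positions 65, 181.
Combined cut positions: 65, 181, 210.
Circular molecule, 3 cuts → 3 fragments:
  66–181 → 116 bp
  182–210 → 29 bp
  211–242 then 1–65 → 32 + 65 = 97 bp
Sorted largest to smallest: 116, 97, 29 bp.

116, 97, 29 bp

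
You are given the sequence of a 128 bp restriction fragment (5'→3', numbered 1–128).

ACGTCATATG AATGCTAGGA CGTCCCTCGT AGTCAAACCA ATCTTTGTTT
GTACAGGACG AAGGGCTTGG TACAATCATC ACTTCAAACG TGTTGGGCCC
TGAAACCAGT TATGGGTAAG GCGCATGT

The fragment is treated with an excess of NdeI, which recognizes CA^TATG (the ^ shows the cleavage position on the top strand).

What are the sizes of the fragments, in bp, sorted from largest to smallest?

The NdeI site (CATATG) starts at position 5.
NdeI cuts after base 2 of each site, so after position 6.
Linear molecule, 1 cut → 2 fragments:
  1–6 → 6 bp
  7–128 → 122 bp
Sorted largest to smallest: 122, 6 bp.

122, 6 bp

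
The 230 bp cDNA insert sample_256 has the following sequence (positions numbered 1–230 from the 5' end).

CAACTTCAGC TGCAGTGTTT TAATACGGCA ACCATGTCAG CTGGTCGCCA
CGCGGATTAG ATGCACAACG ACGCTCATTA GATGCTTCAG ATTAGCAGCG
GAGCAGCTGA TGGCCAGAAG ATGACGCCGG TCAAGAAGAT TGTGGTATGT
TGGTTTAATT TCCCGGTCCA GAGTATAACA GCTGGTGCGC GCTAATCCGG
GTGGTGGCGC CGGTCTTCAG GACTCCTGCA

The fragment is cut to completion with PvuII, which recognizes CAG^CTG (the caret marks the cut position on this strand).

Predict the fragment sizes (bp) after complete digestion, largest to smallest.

PvuII sites (CAGCTG) start at positions 7, 38, 104, 179.
PvuII cuts after base 3 of each site, so after positions 9, 40, 106, 181.
Linear molecule, 4 cuts → 5 fragments:
  1–9 → 9 bp
  10–40 → 31 bp
  41–106 → 66 bp
  107–181 → 75 bp
  182–230 → 49 bp
Sorted largest to smallest: 75, 66, 49, 31, 9 bp.

75, 66, 49, 31, 9 bp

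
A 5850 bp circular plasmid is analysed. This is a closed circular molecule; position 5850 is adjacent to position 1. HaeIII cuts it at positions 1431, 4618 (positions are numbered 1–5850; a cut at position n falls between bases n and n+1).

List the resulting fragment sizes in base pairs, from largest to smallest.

Circular molecule, 2 cuts → 2 fragments:
  4618 − 1431 = 3187 bp
  wrap: 5850 − 4618 + 1431 = 2663 bp
Sorted largest to smallest: 3187, 2663 bp.

3187, 2663 bp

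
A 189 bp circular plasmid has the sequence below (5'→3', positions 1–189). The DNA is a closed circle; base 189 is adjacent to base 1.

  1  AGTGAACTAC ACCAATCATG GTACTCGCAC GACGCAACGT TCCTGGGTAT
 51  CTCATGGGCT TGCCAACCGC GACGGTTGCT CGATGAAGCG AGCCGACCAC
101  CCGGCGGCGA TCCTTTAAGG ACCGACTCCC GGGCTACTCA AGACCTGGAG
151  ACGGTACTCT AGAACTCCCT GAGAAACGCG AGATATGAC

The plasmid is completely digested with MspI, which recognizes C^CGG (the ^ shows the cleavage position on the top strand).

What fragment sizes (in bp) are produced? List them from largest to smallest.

161, 28 bp

MspI sites (CCGG) start at positions 101, 129.
MspI cuts after the first base of each site, so after positions 101, 129.
Circular molecule, 2 cuts → 2 fragments:
  102–129 → 28 bp
  130–189 then 1–101 → 60 + 101 = 161 bp
Sorted largest to smallest: 161, 28 bp.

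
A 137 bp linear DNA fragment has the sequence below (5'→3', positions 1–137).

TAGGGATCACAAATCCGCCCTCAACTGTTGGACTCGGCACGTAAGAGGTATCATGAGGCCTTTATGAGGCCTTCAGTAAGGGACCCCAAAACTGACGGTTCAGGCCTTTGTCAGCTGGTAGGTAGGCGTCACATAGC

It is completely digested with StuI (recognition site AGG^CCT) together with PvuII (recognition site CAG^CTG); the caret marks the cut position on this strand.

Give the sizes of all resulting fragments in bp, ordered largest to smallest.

58, 35, 23, 11, 10 bp

StuI sites (AGGCCT) start at positions 56, 67, 102.
StuI cuts after base 3 of each site, so after positions 58, 69, 104.
The PvuII site (CAGCTG) starts at position 112.
PvuII cuts after base 3 of each site, so after position 114.
Combined cut positions: 58, 69, 104, 114.
Linear molecule, 4 cuts → 5 fragments:
  1–58 → 58 bp
  59–69 → 11 bp
  70–104 → 35 bp
  105–114 → 10 bp
  115–137 → 23 bp
Sorted largest to smallest: 58, 35, 23, 11, 10 bp.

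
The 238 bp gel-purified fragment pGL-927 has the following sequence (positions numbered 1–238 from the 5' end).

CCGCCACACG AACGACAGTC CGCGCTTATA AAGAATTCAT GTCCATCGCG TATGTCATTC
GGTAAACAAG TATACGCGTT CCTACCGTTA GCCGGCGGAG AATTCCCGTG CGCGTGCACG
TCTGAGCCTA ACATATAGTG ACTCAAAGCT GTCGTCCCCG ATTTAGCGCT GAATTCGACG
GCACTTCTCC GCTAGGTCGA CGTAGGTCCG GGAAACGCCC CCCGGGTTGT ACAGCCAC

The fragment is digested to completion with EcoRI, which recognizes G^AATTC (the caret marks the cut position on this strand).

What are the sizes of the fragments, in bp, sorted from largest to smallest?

EcoRI sites (GAATTC) start at positions 33, 100, 171.
EcoRI cuts after the first base of each site, so after positions 33, 100, 171.
Linear molecule, 3 cuts → 4 fragments:
  1–33 → 33 bp
  34–100 → 67 bp
  101–171 → 71 bp
  172–238 → 67 bp
Sorted largest to smallest: 71, 67, 67, 33 bp.

71, 67, 67, 33 bp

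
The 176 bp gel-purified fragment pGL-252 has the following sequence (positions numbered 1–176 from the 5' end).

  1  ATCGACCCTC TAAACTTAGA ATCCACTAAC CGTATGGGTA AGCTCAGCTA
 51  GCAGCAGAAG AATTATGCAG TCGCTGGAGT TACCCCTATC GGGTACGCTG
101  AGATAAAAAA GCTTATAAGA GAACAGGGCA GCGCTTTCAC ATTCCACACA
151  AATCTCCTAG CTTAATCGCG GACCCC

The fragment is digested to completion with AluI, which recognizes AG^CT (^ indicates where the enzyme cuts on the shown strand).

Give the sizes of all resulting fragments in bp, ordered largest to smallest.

64, 49, 42, 16, 5 bp

AluI sites (AGCT) start at positions 41, 46, 110, 159.
AluI cuts after base 2 of each site, so after positions 42, 47, 111, 160.
Linear molecule, 4 cuts → 5 fragments:
  1–42 → 42 bp
  43–47 → 5 bp
  48–111 → 64 bp
  112–160 → 49 bp
  161–176 → 16 bp
Sorted largest to smallest: 64, 49, 42, 16, 5 bp.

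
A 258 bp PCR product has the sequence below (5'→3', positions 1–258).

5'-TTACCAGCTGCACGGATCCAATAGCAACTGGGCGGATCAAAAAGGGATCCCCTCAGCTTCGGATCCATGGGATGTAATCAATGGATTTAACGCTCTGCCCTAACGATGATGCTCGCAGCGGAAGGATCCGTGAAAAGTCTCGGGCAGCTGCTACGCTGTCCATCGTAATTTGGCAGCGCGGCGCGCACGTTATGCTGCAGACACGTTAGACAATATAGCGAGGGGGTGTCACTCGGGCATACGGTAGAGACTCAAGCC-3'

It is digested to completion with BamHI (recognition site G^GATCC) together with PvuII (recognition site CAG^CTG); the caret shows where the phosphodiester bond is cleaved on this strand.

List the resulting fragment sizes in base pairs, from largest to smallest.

BamHI sites (GGATCC) start at positions 14, 45, 61, 124.
BamHI cuts after the first base of each site, so after positions 14, 45, 61, 124.
PvuII sites (CAGCTG) start at positions 5, 145.
PvuII cuts after base 3 of each site, so after positions 7, 147.
Combined cut positions: 7, 14, 45, 61, 124, 147.
Linear molecule, 6 cuts → 7 fragments:
  1–7 → 7 bp
  8–14 → 7 bp
  15–45 → 31 bp
  46–61 → 16 bp
  62–124 → 63 bp
  125–147 → 23 bp
  148–258 → 111 bp
Sorted largest to smallest: 111, 63, 31, 23, 16, 7, 7 bp.

111, 63, 31, 23, 16, 7, 7 bp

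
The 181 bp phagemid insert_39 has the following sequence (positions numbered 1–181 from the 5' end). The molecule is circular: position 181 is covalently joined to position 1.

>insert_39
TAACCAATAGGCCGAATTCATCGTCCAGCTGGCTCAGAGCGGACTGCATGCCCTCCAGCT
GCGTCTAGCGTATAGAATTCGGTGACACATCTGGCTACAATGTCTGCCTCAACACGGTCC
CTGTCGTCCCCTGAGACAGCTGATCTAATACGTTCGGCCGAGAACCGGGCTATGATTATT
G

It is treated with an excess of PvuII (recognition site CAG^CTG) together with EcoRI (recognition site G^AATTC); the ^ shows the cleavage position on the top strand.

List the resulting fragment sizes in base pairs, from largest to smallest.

64, 56, 30, 17, 14 bp

PvuII sites (CAGCTG) start at positions 26, 56, 137.
PvuII cuts after base 3 of each site, so after positions 28, 58, 139.
EcoRI sites (GAATTC) start at positions 14, 75.
EcoRI cuts after the first base of each site, so after positions 14, 75.
Combined cut positions: 14, 28, 58, 75, 139.
Circular molecule, 5 cuts → 5 fragments:
  15–28 → 14 bp
  29–58 → 30 bp
  59–75 → 17 bp
  76–139 → 64 bp
  140–181 then 1–14 → 42 + 14 = 56 bp
Sorted largest to smallest: 64, 56, 30, 17, 14 bp.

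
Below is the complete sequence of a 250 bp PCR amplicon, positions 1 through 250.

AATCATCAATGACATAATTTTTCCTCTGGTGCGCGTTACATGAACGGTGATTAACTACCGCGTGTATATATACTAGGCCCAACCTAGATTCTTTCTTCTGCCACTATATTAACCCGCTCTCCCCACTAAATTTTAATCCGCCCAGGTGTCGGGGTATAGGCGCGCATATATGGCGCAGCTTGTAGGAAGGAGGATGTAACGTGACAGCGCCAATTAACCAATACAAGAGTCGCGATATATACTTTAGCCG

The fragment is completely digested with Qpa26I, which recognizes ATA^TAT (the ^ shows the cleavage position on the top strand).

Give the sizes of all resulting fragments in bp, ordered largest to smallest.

Qpa26I sites (ATATAT) start at positions 66, 166, 235.
Qpa26I cuts after base 3 of each site, so after positions 68, 168, 237.
Linear molecule, 3 cuts → 4 fragments:
  1–68 → 68 bp
  69–168 → 100 bp
  169–237 → 69 bp
  238–250 → 13 bp
Sorted largest to smallest: 100, 69, 68, 13 bp.

100, 69, 68, 13 bp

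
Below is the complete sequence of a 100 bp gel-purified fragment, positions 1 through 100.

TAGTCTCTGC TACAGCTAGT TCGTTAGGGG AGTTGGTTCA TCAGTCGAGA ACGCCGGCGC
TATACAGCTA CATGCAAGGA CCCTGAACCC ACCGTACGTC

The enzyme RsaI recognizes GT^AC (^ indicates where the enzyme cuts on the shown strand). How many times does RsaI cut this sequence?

GTAC occurs starting at position 94.
RsaI cuts at 1 site.

1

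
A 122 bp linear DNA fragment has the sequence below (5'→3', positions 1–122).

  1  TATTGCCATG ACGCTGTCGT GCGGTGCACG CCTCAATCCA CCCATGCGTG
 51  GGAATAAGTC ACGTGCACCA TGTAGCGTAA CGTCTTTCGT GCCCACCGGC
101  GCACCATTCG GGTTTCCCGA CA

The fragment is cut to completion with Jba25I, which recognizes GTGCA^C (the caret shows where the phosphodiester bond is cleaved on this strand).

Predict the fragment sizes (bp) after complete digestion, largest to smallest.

55, 39, 28 bp

Jba25I sites (GTGCAC) start at positions 24, 63.
Jba25I cuts after base 5 of each site (before the last base), so after positions 28, 67.
Linear molecule, 2 cuts → 3 fragments:
  1–28 → 28 bp
  29–67 → 39 bp
  68–122 → 55 bp
Sorted largest to smallest: 55, 39, 28 bp.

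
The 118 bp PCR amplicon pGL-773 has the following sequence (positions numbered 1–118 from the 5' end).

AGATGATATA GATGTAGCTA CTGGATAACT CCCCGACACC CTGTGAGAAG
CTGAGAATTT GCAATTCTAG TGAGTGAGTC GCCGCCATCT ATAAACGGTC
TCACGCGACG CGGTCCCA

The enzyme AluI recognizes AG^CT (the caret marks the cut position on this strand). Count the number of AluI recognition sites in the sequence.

AGCT occurs starting at positions 16, 49.
AluI cuts at 2 sites.

2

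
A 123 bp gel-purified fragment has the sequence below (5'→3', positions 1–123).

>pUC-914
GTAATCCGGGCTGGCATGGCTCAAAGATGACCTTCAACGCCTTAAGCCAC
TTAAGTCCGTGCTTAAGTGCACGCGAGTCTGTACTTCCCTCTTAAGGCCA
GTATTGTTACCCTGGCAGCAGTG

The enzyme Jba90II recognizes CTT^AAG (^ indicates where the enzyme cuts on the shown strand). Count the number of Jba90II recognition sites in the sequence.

4

CTTAAG occurs starting at positions 41, 50, 62, 91.
Jba90II cuts at 4 sites.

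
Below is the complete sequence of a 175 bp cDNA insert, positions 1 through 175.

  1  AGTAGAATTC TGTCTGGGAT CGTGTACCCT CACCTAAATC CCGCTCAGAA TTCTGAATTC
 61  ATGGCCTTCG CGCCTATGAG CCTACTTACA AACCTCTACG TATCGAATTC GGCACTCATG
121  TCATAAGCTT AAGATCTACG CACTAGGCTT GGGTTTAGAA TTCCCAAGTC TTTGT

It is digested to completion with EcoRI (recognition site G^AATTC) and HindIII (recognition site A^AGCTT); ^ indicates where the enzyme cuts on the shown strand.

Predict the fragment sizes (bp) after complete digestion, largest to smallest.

50, 43, 33, 20, 17, 7, 5 bp

EcoRI sites (GAATTC) start at positions 5, 48, 55, 105, 158.
EcoRI cuts after the first base of each site, so after positions 5, 48, 55, 105, 158.
The HindIII site (AAGCTT) starts at position 125.
HindIII cuts after the first base of each site, so after position 125.
Combined cut positions: 5, 48, 55, 105, 125, 158.
Linear molecule, 6 cuts → 7 fragments:
  1–5 → 5 bp
  6–48 → 43 bp
  49–55 → 7 bp
  56–105 → 50 bp
  106–125 → 20 bp
  126–158 → 33 bp
  159–175 → 17 bp
Sorted largest to smallest: 50, 43, 33, 20, 17, 7, 5 bp.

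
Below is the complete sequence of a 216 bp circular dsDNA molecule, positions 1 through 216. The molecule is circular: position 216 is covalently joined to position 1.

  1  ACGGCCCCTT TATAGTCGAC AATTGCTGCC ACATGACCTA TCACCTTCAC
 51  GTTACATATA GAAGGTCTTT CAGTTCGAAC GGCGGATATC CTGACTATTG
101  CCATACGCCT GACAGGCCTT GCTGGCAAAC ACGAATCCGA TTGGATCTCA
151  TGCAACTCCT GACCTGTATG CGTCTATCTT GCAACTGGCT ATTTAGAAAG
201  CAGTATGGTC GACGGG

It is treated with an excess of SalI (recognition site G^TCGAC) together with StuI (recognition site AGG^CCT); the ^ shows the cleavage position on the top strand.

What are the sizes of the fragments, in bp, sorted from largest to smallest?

SalI sites (GTCGAC) start at positions 15, 208.
SalI cuts after the first base of each site, so after positions 15, 208.
The StuI site (AGGCCT) starts at position 114.
StuI cuts after base 3 of each site, so after position 116.
Combined cut positions: 15, 116, 208.
Circular molecule, 3 cuts → 3 fragments:
  16–116 → 101 bp
  117–208 → 92 bp
  209–216 then 1–15 → 8 + 15 = 23 bp
Sorted largest to smallest: 101, 92, 23 bp.

101, 92, 23 bp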